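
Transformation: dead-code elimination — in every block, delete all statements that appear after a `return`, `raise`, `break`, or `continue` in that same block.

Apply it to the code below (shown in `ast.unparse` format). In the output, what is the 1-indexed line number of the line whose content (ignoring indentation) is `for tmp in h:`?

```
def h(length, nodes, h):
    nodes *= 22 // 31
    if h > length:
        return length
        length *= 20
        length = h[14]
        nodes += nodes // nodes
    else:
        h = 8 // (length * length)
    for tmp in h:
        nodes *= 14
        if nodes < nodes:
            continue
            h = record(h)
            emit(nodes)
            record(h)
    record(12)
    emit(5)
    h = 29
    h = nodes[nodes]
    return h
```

Transformed code:
def h(length, nodes, h):
    nodes *= 22 // 31
    if h > length:
        return length
    else:
        h = 8 // (length * length)
    for tmp in h:
        nodes *= 14
        if nodes < nodes:
            continue
    record(12)
    emit(5)
    h = 29
    h = nodes[nodes]
    return h

7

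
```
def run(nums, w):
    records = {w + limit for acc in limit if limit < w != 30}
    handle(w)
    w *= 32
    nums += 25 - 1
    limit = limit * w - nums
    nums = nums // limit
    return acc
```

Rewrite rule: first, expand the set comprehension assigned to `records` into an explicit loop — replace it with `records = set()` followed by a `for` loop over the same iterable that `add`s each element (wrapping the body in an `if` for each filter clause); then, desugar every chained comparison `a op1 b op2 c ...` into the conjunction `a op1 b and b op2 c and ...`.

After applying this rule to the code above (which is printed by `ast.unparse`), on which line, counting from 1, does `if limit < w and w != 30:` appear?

4

Transformed code:
def run(nums, w):
    records = set()
    for acc in limit:
        if limit < w and w != 30:
            records.add(w + limit)
    handle(w)
    w *= 32
    nums += 25 - 1
    limit = limit * w - nums
    nums = nums // limit
    return acc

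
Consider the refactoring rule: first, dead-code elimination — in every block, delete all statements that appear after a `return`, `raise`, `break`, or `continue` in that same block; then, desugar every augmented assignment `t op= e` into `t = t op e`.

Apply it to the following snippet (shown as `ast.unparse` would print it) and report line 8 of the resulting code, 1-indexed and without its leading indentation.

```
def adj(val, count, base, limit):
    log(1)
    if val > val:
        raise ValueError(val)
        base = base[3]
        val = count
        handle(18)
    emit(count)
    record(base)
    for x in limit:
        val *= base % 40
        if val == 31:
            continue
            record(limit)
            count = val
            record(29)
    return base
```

Transformed code:
def adj(val, count, base, limit):
    log(1)
    if val > val:
        raise ValueError(val)
    emit(count)
    record(base)
    for x in limit:
        val = val * (base % 40)
        if val == 31:
            continue
    return base

val = val * (base % 40)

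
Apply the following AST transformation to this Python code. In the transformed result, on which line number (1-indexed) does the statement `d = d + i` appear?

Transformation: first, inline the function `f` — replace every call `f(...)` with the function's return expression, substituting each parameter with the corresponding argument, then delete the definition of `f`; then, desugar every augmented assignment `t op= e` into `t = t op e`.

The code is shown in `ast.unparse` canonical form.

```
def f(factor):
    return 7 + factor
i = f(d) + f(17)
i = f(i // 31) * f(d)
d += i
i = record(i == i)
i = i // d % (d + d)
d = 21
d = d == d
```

3

Transformed code:
i = 7 + d + (7 + 17)
i = (7 + i // 31) * (7 + d)
d = d + i
i = record(i == i)
i = i // d % (d + d)
d = 21
d = d == d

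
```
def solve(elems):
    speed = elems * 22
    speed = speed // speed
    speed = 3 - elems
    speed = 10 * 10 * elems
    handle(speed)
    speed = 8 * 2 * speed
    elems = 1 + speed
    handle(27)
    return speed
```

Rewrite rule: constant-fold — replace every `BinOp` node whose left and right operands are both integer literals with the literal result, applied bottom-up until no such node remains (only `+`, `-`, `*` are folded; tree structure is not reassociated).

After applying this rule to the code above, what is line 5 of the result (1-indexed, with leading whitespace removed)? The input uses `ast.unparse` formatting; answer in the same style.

Transformed code:
def solve(elems):
    speed = elems * 22
    speed = speed // speed
    speed = 3 - elems
    speed = 100 * elems
    handle(speed)
    speed = 16 * speed
    elems = 1 + speed
    handle(27)
    return speed

speed = 100 * elems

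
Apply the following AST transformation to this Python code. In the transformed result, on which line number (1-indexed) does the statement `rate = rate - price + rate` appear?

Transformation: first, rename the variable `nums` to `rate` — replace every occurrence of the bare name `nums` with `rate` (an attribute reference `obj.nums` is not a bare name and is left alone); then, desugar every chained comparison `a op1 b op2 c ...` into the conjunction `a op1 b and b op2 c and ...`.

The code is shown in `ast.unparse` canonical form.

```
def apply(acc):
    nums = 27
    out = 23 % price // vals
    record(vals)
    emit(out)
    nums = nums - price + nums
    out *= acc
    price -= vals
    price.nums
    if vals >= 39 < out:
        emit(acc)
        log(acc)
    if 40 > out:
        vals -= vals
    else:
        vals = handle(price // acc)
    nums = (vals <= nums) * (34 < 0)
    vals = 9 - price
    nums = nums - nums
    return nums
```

Transformed code:
def apply(acc):
    rate = 27
    out = 23 % price // vals
    record(vals)
    emit(out)
    rate = rate - price + rate
    out *= acc
    price -= vals
    price.nums
    if vals >= 39 and 39 < out:
        emit(acc)
        log(acc)
    if 40 > out:
        vals -= vals
    else:
        vals = handle(price // acc)
    rate = (vals <= rate) * (34 < 0)
    vals = 9 - price
    rate = rate - rate
    return rate

6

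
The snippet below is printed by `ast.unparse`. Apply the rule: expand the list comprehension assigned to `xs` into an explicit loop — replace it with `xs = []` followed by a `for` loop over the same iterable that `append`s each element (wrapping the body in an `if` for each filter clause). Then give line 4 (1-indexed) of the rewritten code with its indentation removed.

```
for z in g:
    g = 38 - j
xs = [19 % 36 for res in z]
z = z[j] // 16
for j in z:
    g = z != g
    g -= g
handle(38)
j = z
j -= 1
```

Transformed code:
for z in g:
    g = 38 - j
xs = []
for res in z:
    xs.append(19 % 36)
z = z[j] // 16
for j in z:
    g = z != g
    g -= g
handle(38)
j = z
j -= 1

for res in z:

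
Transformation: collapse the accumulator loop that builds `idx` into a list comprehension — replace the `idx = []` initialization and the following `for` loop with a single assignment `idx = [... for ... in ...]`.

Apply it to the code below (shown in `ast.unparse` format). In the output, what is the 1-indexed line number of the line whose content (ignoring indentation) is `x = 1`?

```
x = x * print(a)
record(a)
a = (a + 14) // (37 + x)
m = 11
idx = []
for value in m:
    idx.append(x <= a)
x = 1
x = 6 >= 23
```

6

Transformed code:
x = x * print(a)
record(a)
a = (a + 14) // (37 + x)
m = 11
idx = [x <= a for value in m]
x = 1
x = 6 >= 23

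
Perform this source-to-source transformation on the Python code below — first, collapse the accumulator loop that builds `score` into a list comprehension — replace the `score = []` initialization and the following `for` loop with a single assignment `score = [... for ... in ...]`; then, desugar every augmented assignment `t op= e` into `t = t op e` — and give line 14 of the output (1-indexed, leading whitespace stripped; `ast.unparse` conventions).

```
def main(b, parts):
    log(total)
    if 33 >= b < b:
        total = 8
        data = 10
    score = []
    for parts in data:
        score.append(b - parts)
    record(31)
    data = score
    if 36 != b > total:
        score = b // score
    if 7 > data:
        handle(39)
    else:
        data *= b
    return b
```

data = data * b

Transformed code:
def main(b, parts):
    log(total)
    if 33 >= b < b:
        total = 8
        data = 10
    score = [b - parts for parts in data]
    record(31)
    data = score
    if 36 != b > total:
        score = b // score
    if 7 > data:
        handle(39)
    else:
        data = data * b
    return b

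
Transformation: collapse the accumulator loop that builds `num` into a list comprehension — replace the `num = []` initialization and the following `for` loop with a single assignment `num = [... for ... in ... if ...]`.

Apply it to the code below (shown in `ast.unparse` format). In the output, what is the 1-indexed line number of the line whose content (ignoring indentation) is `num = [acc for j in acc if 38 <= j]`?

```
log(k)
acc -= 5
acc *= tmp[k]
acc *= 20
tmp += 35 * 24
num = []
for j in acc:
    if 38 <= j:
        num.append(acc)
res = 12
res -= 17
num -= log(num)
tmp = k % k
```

Transformed code:
log(k)
acc -= 5
acc *= tmp[k]
acc *= 20
tmp += 35 * 24
num = [acc for j in acc if 38 <= j]
res = 12
res -= 17
num -= log(num)
tmp = k % k

6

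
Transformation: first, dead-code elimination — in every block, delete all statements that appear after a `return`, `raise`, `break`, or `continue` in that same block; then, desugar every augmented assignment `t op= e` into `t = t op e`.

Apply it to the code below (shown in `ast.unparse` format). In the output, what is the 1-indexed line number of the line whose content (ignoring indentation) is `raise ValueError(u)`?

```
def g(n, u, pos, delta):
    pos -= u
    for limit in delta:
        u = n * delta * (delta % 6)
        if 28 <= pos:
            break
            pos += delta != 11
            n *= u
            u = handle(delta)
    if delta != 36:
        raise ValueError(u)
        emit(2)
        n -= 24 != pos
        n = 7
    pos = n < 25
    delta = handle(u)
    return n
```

Transformed code:
def g(n, u, pos, delta):
    pos = pos - u
    for limit in delta:
        u = n * delta * (delta % 6)
        if 28 <= pos:
            break
    if delta != 36:
        raise ValueError(u)
    pos = n < 25
    delta = handle(u)
    return n

8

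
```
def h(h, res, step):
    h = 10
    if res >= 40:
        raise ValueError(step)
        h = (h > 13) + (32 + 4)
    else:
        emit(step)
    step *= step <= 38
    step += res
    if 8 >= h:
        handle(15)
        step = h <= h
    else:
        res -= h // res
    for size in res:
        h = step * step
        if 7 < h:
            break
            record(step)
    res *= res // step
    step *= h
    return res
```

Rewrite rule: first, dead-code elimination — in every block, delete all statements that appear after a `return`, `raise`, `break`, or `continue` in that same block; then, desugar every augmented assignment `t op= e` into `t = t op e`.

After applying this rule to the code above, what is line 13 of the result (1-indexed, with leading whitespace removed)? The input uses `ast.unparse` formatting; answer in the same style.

res = res - h // res

Transformed code:
def h(h, res, step):
    h = 10
    if res >= 40:
        raise ValueError(step)
    else:
        emit(step)
    step = step * (step <= 38)
    step = step + res
    if 8 >= h:
        handle(15)
        step = h <= h
    else:
        res = res - h // res
    for size in res:
        h = step * step
        if 7 < h:
            break
    res = res * (res // step)
    step = step * h
    return res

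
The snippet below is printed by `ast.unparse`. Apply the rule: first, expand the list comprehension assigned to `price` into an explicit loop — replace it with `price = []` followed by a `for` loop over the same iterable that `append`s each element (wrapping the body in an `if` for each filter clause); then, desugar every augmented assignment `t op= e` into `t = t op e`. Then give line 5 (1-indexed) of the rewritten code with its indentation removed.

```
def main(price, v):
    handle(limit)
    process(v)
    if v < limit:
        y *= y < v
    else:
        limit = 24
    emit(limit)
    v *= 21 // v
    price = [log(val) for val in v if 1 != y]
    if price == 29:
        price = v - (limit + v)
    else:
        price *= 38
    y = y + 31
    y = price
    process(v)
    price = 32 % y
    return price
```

y = y * (y < v)

Transformed code:
def main(price, v):
    handle(limit)
    process(v)
    if v < limit:
        y = y * (y < v)
    else:
        limit = 24
    emit(limit)
    v = v * (21 // v)
    price = []
    for val in v:
        if 1 != y:
            price.append(log(val))
    if price == 29:
        price = v - (limit + v)
    else:
        price = price * 38
    y = y + 31
    y = price
    process(v)
    price = 32 % y
    return price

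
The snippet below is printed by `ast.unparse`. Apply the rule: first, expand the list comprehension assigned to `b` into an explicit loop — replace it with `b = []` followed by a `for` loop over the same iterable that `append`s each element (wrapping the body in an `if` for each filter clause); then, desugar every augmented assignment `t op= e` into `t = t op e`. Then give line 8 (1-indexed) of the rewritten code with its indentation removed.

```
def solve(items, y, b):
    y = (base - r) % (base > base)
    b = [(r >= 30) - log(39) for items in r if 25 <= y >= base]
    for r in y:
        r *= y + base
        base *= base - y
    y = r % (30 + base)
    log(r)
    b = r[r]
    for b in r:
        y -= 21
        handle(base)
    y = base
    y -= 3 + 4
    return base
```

Transformed code:
def solve(items, y, b):
    y = (base - r) % (base > base)
    b = []
    for items in r:
        if 25 <= y >= base:
            b.append((r >= 30) - log(39))
    for r in y:
        r = r * (y + base)
        base = base * (base - y)
    y = r % (30 + base)
    log(r)
    b = r[r]
    for b in r:
        y = y - 21
        handle(base)
    y = base
    y = y - (3 + 4)
    return base

r = r * (y + base)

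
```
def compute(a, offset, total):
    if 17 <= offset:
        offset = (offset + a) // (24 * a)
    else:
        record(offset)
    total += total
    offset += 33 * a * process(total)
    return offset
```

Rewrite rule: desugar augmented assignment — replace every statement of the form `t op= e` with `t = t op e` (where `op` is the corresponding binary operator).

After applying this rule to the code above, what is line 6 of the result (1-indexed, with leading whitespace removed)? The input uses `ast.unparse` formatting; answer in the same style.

total = total + total

Transformed code:
def compute(a, offset, total):
    if 17 <= offset:
        offset = (offset + a) // (24 * a)
    else:
        record(offset)
    total = total + total
    offset = offset + 33 * a * process(total)
    return offset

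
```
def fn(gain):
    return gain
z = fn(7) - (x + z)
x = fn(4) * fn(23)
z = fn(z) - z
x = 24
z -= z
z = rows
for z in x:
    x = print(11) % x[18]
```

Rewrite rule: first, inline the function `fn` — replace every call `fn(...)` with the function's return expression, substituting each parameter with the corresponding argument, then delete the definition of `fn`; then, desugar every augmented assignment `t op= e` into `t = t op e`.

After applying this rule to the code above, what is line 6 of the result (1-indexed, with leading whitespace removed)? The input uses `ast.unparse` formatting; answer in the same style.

Transformed code:
z = 7 - (x + z)
x = 4 * 23
z = z - z
x = 24
z = z - z
z = rows
for z in x:
    x = print(11) % x[18]

z = rows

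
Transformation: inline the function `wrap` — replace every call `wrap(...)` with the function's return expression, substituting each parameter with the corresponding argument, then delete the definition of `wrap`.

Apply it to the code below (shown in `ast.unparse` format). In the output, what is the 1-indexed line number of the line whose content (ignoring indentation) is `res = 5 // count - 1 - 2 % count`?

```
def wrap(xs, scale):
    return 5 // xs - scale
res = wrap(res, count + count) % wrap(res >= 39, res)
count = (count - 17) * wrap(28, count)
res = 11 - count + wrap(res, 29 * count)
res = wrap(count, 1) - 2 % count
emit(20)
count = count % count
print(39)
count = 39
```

Transformed code:
res = (5 // res - (count + count)) % (5 // (res >= 39) - res)
count = (count - 17) * (5 // 28 - count)
res = 11 - count + (5 // res - 29 * count)
res = 5 // count - 1 - 2 % count
emit(20)
count = count % count
print(39)
count = 39

4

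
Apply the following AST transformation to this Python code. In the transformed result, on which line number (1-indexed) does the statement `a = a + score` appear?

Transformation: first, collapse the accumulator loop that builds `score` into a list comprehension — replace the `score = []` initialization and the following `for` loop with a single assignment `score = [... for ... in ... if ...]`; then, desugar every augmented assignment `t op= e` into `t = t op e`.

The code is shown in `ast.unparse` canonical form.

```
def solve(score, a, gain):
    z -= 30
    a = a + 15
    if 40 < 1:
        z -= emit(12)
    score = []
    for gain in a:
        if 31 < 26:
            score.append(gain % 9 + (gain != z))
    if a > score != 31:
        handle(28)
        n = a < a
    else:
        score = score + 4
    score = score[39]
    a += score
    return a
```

Transformed code:
def solve(score, a, gain):
    z = z - 30
    a = a + 15
    if 40 < 1:
        z = z - emit(12)
    score = [gain % 9 + (gain != z) for gain in a if 31 < 26]
    if a > score != 31:
        handle(28)
        n = a < a
    else:
        score = score + 4
    score = score[39]
    a = a + score
    return a

13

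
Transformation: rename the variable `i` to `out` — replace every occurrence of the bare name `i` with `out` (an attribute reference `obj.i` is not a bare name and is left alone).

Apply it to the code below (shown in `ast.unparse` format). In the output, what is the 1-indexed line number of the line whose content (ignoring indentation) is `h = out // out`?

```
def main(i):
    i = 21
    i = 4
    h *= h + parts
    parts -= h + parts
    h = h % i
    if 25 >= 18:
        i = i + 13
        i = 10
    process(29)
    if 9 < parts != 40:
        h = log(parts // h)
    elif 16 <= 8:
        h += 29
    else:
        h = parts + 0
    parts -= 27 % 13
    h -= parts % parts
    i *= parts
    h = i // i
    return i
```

Transformed code:
def main(out):
    out = 21
    out = 4
    h *= h + parts
    parts -= h + parts
    h = h % out
    if 25 >= 18:
        out = out + 13
        out = 10
    process(29)
    if 9 < parts != 40:
        h = log(parts // h)
    elif 16 <= 8:
        h += 29
    else:
        h = parts + 0
    parts -= 27 % 13
    h -= parts % parts
    out *= parts
    h = out // out
    return out

20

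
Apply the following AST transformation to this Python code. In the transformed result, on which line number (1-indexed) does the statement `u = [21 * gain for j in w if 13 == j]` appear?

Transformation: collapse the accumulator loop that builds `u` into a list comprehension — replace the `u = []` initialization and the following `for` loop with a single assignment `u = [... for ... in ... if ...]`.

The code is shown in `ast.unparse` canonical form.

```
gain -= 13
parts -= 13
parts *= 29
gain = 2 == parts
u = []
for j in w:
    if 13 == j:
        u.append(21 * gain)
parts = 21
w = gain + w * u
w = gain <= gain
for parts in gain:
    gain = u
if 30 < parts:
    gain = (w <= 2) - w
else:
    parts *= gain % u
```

5

Transformed code:
gain -= 13
parts -= 13
parts *= 29
gain = 2 == parts
u = [21 * gain for j in w if 13 == j]
parts = 21
w = gain + w * u
w = gain <= gain
for parts in gain:
    gain = u
if 30 < parts:
    gain = (w <= 2) - w
else:
    parts *= gain % u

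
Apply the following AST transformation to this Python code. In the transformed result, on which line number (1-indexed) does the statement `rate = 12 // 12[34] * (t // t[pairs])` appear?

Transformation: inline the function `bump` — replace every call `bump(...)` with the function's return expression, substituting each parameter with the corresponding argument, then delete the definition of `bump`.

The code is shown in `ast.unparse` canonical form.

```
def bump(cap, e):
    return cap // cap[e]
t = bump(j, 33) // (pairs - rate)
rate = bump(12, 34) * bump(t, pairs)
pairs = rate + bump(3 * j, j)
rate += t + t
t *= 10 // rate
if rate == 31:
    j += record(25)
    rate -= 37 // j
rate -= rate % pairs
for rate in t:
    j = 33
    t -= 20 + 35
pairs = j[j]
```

2

Transformed code:
t = j // j[33] // (pairs - rate)
rate = 12 // 12[34] * (t // t[pairs])
pairs = rate + 3 * j // (3 * j)[j]
rate += t + t
t *= 10 // rate
if rate == 31:
    j += record(25)
    rate -= 37 // j
rate -= rate % pairs
for rate in t:
    j = 33
    t -= 20 + 35
pairs = j[j]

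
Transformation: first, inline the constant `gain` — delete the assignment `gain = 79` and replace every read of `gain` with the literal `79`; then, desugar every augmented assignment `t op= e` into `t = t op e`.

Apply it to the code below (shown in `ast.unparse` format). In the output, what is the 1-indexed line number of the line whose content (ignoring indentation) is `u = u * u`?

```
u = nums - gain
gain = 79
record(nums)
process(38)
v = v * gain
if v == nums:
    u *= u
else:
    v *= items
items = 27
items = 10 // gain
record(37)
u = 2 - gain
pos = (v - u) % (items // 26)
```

Transformed code:
u = nums - 79
record(nums)
process(38)
v = v * 79
if v == nums:
    u = u * u
else:
    v = v * items
items = 27
items = 10 // 79
record(37)
u = 2 - 79
pos = (v - u) % (items // 26)

6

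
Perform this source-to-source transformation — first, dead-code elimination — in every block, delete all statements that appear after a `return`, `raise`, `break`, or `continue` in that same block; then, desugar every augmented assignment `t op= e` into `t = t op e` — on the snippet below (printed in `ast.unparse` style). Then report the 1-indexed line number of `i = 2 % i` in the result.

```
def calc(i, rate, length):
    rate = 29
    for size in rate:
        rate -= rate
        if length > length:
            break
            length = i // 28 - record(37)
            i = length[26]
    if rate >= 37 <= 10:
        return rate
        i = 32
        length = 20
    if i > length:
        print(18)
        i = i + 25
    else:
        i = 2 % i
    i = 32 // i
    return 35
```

13

Transformed code:
def calc(i, rate, length):
    rate = 29
    for size in rate:
        rate = rate - rate
        if length > length:
            break
    if rate >= 37 <= 10:
        return rate
    if i > length:
        print(18)
        i = i + 25
    else:
        i = 2 % i
    i = 32 // i
    return 35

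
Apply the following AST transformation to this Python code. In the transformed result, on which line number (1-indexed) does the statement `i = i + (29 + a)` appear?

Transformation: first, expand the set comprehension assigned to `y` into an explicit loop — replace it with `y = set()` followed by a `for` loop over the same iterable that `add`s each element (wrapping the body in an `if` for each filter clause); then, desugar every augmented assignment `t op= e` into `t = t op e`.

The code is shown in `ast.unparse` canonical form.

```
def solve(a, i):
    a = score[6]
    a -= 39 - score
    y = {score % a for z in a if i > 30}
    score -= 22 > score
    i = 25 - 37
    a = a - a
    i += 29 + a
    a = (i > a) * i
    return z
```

Transformed code:
def solve(a, i):
    a = score[6]
    a = a - (39 - score)
    y = set()
    for z in a:
        if i > 30:
            y.add(score % a)
    score = score - (22 > score)
    i = 25 - 37
    a = a - a
    i = i + (29 + a)
    a = (i > a) * i
    return z

11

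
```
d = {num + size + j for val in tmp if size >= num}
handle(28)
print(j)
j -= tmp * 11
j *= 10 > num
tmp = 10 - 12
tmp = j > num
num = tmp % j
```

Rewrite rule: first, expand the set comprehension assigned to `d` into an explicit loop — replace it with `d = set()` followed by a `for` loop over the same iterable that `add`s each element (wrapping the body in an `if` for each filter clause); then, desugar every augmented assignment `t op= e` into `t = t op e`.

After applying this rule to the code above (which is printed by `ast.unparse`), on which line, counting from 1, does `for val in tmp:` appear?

2

Transformed code:
d = set()
for val in tmp:
    if size >= num:
        d.add(num + size + j)
handle(28)
print(j)
j = j - tmp * 11
j = j * (10 > num)
tmp = 10 - 12
tmp = j > num
num = tmp % j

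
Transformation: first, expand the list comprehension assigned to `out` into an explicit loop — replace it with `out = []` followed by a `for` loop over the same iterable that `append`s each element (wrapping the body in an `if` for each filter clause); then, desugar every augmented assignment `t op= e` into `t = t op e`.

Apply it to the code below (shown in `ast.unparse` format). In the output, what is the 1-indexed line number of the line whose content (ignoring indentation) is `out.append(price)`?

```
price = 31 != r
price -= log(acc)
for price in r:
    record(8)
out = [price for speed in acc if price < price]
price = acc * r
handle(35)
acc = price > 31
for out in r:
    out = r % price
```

8

Transformed code:
price = 31 != r
price = price - log(acc)
for price in r:
    record(8)
out = []
for speed in acc:
    if price < price:
        out.append(price)
price = acc * r
handle(35)
acc = price > 31
for out in r:
    out = r % price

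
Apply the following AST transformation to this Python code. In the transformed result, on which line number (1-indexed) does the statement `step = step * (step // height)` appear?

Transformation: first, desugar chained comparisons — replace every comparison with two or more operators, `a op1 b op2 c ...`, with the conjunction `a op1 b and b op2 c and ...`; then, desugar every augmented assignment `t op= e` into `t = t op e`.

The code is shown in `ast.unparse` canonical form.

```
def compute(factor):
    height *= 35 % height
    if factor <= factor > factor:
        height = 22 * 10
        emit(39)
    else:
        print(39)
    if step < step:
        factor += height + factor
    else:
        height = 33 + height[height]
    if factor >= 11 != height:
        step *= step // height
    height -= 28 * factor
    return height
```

13

Transformed code:
def compute(factor):
    height = height * (35 % height)
    if factor <= factor and factor > factor:
        height = 22 * 10
        emit(39)
    else:
        print(39)
    if step < step:
        factor = factor + (height + factor)
    else:
        height = 33 + height[height]
    if factor >= 11 and 11 != height:
        step = step * (step // height)
    height = height - 28 * factor
    return height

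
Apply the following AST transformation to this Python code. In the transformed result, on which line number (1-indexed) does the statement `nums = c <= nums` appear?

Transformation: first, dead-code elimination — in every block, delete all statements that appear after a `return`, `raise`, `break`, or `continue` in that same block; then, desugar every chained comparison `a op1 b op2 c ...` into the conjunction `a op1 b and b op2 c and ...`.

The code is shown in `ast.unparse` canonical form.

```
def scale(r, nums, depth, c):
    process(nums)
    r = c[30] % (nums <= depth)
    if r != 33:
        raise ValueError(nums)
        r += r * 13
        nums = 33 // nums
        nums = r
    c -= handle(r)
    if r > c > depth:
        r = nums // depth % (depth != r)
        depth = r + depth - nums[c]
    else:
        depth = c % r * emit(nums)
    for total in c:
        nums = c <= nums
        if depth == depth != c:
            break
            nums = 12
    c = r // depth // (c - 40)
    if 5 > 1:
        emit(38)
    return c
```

13

Transformed code:
def scale(r, nums, depth, c):
    process(nums)
    r = c[30] % (nums <= depth)
    if r != 33:
        raise ValueError(nums)
    c -= handle(r)
    if r > c and c > depth:
        r = nums // depth % (depth != r)
        depth = r + depth - nums[c]
    else:
        depth = c % r * emit(nums)
    for total in c:
        nums = c <= nums
        if depth == depth and depth != c:
            break
    c = r // depth // (c - 40)
    if 5 > 1:
        emit(38)
    return c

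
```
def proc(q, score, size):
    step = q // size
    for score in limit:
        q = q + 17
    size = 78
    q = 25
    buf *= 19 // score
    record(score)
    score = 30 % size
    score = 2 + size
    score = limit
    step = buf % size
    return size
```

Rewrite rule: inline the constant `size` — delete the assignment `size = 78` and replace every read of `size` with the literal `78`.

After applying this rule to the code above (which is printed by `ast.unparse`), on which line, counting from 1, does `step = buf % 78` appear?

Transformed code:
def proc(q, score, size):
    step = q // 78
    for score in limit:
        q = q + 17
    q = 25
    buf *= 19 // score
    record(score)
    score = 30 % 78
    score = 2 + 78
    score = limit
    step = buf % 78
    return 78

11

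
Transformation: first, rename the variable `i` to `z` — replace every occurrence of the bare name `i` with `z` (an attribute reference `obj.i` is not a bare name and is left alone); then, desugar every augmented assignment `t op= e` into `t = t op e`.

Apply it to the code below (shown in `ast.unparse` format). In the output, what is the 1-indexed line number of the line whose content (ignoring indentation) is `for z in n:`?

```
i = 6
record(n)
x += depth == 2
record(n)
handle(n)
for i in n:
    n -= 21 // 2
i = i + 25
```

Transformed code:
z = 6
record(n)
x = x + (depth == 2)
record(n)
handle(n)
for z in n:
    n = n - 21 // 2
z = z + 25

6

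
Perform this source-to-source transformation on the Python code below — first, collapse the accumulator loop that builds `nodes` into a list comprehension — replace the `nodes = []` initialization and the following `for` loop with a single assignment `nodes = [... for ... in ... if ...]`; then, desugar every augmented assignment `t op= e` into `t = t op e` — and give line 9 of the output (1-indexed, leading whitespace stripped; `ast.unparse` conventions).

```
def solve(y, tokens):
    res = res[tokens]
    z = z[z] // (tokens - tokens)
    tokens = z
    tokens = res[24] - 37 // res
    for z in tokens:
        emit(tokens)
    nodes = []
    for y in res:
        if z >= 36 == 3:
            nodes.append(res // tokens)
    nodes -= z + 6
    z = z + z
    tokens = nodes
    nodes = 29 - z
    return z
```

nodes = nodes - (z + 6)

Transformed code:
def solve(y, tokens):
    res = res[tokens]
    z = z[z] // (tokens - tokens)
    tokens = z
    tokens = res[24] - 37 // res
    for z in tokens:
        emit(tokens)
    nodes = [res // tokens for y in res if z >= 36 == 3]
    nodes = nodes - (z + 6)
    z = z + z
    tokens = nodes
    nodes = 29 - z
    return z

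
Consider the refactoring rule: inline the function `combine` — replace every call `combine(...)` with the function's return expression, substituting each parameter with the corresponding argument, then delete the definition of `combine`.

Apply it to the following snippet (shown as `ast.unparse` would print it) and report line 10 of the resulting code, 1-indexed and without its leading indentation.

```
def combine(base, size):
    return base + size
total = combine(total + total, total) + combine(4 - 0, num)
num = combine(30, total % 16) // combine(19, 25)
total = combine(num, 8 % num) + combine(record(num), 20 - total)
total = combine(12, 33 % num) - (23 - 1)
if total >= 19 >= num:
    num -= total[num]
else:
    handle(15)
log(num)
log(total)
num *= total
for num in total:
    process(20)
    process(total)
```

Transformed code:
total = total + total + total + (4 - 0 + num)
num = (30 + total % 16) // (19 + 25)
total = num + 8 % num + (record(num) + (20 - total))
total = 12 + 33 % num - (23 - 1)
if total >= 19 >= num:
    num -= total[num]
else:
    handle(15)
log(num)
log(total)
num *= total
for num in total:
    process(20)
    process(total)

log(total)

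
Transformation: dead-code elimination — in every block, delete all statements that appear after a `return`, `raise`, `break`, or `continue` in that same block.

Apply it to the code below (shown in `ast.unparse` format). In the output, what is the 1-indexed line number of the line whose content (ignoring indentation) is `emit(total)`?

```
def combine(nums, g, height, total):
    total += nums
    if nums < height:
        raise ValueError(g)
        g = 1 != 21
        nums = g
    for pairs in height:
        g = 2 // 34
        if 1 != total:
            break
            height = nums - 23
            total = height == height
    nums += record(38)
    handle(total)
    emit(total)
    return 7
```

Transformed code:
def combine(nums, g, height, total):
    total += nums
    if nums < height:
        raise ValueError(g)
    for pairs in height:
        g = 2 // 34
        if 1 != total:
            break
    nums += record(38)
    handle(total)
    emit(total)
    return 7

11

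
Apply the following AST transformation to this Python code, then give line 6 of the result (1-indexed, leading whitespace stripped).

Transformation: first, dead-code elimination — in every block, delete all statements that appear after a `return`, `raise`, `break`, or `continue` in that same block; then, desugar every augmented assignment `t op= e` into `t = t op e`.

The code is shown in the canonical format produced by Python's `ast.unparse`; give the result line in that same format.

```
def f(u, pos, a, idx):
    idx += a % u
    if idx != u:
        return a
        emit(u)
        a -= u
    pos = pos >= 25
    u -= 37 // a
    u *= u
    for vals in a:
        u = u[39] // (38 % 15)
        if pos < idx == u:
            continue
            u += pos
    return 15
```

u = u - 37 // a

Transformed code:
def f(u, pos, a, idx):
    idx = idx + a % u
    if idx != u:
        return a
    pos = pos >= 25
    u = u - 37 // a
    u = u * u
    for vals in a:
        u = u[39] // (38 % 15)
        if pos < idx == u:
            continue
    return 15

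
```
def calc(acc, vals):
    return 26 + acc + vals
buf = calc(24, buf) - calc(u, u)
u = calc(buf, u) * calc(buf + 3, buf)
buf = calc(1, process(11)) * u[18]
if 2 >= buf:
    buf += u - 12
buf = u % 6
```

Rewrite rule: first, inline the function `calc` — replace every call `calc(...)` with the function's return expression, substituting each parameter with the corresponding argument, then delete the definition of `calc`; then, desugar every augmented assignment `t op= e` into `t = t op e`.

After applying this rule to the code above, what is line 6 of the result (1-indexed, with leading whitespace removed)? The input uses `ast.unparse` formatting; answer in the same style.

buf = u % 6

Transformed code:
buf = 26 + 24 + buf - (26 + u + u)
u = (26 + buf + u) * (26 + (buf + 3) + buf)
buf = (26 + 1 + process(11)) * u[18]
if 2 >= buf:
    buf = buf + (u - 12)
buf = u % 6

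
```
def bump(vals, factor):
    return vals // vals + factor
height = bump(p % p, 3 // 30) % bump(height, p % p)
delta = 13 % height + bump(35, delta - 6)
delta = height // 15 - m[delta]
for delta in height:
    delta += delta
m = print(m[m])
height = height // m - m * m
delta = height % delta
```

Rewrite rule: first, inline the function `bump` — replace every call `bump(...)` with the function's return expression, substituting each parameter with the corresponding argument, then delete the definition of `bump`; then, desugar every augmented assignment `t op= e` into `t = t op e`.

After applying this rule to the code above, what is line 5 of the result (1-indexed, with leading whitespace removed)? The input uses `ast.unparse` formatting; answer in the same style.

delta = delta + delta

Transformed code:
height = (p % p // (p % p) + 3 // 30) % (height // height + p % p)
delta = 13 % height + (35 // 35 + (delta - 6))
delta = height // 15 - m[delta]
for delta in height:
    delta = delta + delta
m = print(m[m])
height = height // m - m * m
delta = height % delta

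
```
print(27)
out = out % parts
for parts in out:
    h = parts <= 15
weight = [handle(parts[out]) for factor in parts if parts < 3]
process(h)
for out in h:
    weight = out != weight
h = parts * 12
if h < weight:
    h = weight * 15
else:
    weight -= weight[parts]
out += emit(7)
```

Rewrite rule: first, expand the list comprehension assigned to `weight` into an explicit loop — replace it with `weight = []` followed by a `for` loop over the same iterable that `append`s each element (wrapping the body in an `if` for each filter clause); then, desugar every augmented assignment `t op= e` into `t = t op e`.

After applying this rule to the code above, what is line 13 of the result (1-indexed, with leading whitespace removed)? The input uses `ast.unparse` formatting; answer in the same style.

if h < weight:

Transformed code:
print(27)
out = out % parts
for parts in out:
    h = parts <= 15
weight = []
for factor in parts:
    if parts < 3:
        weight.append(handle(parts[out]))
process(h)
for out in h:
    weight = out != weight
h = parts * 12
if h < weight:
    h = weight * 15
else:
    weight = weight - weight[parts]
out = out + emit(7)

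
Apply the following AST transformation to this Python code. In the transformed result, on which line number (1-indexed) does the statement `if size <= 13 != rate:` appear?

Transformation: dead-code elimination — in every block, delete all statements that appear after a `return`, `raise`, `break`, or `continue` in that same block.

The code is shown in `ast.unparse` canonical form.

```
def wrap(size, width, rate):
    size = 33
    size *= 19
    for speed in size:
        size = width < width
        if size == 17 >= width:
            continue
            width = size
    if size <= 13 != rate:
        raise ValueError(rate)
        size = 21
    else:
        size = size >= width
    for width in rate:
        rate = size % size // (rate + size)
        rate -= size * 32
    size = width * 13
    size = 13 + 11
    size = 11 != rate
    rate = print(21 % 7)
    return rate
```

Transformed code:
def wrap(size, width, rate):
    size = 33
    size *= 19
    for speed in size:
        size = width < width
        if size == 17 >= width:
            continue
    if size <= 13 != rate:
        raise ValueError(rate)
    else:
        size = size >= width
    for width in rate:
        rate = size % size // (rate + size)
        rate -= size * 32
    size = width * 13
    size = 13 + 11
    size = 11 != rate
    rate = print(21 % 7)
    return rate

8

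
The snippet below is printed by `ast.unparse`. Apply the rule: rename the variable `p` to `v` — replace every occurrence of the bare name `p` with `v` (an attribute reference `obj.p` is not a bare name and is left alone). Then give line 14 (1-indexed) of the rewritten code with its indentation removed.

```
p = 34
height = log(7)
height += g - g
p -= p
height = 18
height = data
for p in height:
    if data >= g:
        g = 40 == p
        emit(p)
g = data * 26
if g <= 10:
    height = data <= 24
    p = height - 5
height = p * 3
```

v = height - 5

Transformed code:
v = 34
height = log(7)
height += g - g
v -= v
height = 18
height = data
for v in height:
    if data >= g:
        g = 40 == v
        emit(v)
g = data * 26
if g <= 10:
    height = data <= 24
    v = height - 5
height = v * 3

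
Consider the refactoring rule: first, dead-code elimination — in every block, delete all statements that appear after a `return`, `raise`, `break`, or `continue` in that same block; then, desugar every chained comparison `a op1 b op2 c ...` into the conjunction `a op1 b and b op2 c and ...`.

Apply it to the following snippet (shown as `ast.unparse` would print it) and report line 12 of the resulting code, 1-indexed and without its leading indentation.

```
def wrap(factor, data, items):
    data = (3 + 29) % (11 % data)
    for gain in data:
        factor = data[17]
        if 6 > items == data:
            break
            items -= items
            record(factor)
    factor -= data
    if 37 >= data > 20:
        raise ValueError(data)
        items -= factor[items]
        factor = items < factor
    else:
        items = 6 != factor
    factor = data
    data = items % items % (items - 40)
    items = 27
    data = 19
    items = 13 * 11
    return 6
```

Transformed code:
def wrap(factor, data, items):
    data = (3 + 29) % (11 % data)
    for gain in data:
        factor = data[17]
        if 6 > items and items == data:
            break
    factor -= data
    if 37 >= data and data > 20:
        raise ValueError(data)
    else:
        items = 6 != factor
    factor = data
    data = items % items % (items - 40)
    items = 27
    data = 19
    items = 13 * 11
    return 6

factor = data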